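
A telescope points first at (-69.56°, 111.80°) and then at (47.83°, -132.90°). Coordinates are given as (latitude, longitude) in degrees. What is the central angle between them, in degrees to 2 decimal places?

142.63°

In radians: φ₁ = -1.2141, φ₂ = 0.8348, Δλ = 115.300° = 2.0124 rad.
cos c = sin φ₁ sin φ₂ + cos φ₁ cos φ₂ cos Δλ = (-0.9370)(0.7412) + (0.3492)(0.6713)(-0.4274) = -0.79468,
so c = arccos(-0.79468) = 2.48928 rad.
So the angular separation is 142.63°.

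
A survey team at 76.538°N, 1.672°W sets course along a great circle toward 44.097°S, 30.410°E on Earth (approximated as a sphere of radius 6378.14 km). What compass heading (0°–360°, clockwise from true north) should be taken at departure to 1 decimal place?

With φ₁ = 1.3358, φ₂ = -0.7696, Δλ = 0.5599 rad, the forward-azimuth formula gives
θ = atan2( sin Δλ cos φ₂ , cos φ₁ sin φ₂ − sin φ₁ cos φ₂ cos Δλ ) = atan2(0.3814, -0.7538) = 153.16°.
So the initial bearing is 153.2°.

153.2°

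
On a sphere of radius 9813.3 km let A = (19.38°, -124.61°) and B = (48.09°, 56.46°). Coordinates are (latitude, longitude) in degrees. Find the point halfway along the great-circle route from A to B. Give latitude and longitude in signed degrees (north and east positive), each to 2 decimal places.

75.63°, -127.20°

Central angle δ = 1.9639 rad. Interpolating on the sphere with fraction f = 0.5:
P = [sin((1−f)δ)·A + sin(fδ)·B] / sin δ = 0.9002·A + 0.9002·B in Cartesian coordinates,
giving P = (-0.1501, -0.1977, 0.9687), i.e. latitude 75.63°, longitude -127.20°.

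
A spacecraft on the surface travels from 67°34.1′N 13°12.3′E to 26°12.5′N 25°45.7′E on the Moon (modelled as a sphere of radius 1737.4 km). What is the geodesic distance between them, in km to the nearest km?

With latitudes φ₁ = 67.568°, φ₂ = 26.208° and longitude difference Δλ = 12.557°:
Haversine: a = sin²(Δφ/2) + cos φ₁ cos φ₂ sin²(Δλ/2) = 0.1247 + (0.3816)(0.8972)(0.0120) = 0.12881.
Central angle c = 2·arcsin(√a) = 0.73417 rad.
Distance = R·c = 1737.4 × 0.7342 ≈ 1276 km.

1276 km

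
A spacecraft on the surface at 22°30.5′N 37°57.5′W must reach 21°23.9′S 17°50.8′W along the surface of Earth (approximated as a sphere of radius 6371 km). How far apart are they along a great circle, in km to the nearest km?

5347 km

In radians: φ₁ = 0.3928, φ₂ = -0.3735, Δλ = 20.112° = 0.3510 rad.
Haversine: a = sin²(Δφ/2) + cos φ₁ cos φ₂ sin²(Δλ/2) = 0.1398 + (0.9238)(0.9311)(0.0305) = 0.16599.
Central angle c = 2·arcsin(√a) = 0.83925 rad.
Distance = R·c = 6371 × 0.8392 ≈ 5347 km.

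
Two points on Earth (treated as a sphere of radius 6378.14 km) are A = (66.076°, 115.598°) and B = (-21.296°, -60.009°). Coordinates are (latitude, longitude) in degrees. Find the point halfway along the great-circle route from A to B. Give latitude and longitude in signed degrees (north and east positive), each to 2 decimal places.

The central angle between A and B is δ = 2.3585 rad.
With f = 0.5, the slerp weights are sin((1−f)δ)/sin δ = 1.3101 and sin(fδ)/sin δ = 1.3101.
Weighted sum of the unit vectors: (1.3101)·(-0.1752,0.3657,0.9141) + (1.3101)·(0.4657,-0.8070,-0.3632) = (0.3806, -0.5781, 0.7218).
Converting back: φ = atan2(z, √(x²+y²)) = 46.20°, λ = atan2(y, x) = -56.64°.

46.20°, -56.64°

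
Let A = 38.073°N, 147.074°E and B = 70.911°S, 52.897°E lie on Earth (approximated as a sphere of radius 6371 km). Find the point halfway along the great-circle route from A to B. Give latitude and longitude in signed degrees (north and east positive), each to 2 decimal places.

-21.58°, 123.94°

The central angle between A and B is δ = 2.2162 rad.
With f = 0.5, the slerp weights are sin((1−f)δ)/sin δ = 1.1201 and sin(fδ)/sin δ = 1.1201.
Weighted sum of the unit vectors: (1.1201)·(-0.6608,0.4279,0.6167) + (1.1201)·(0.1973,0.2608,-0.9450) = (-0.5192, 0.7715, -0.3678).
Converting back: φ = atan2(z, √(x²+y²)) = -21.58°, λ = atan2(y, x) = 123.94°.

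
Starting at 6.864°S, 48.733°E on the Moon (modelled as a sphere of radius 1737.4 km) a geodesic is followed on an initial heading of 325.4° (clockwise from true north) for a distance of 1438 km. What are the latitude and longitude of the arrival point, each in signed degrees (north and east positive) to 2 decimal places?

Angular distance δ = d/R = 1438/1737.4 = 0.82767 rad; initial bearing θ = 5.6793 rad.
sin φ₂ = sin φ₁ cos δ + cos φ₁ sin δ cos θ = (-0.1195)(0.6766) + (0.9928)(0.7364)(0.8231) = 0.5209, so φ₂ = 31.39°.
Δλ = atan2(sin θ sin δ cos φ₁, cos δ − sin φ₁ sin φ₂) = atan2(-0.4151, 0.7388) = -29.331°.
λ₂ = 48.733° − 29.331° = 19.40°.

31.39°, 19.40°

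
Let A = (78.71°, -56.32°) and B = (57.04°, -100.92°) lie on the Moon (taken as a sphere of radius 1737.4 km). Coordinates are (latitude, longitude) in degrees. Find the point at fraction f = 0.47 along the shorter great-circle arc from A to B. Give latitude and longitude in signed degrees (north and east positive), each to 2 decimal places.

Central angle δ = 0.4541 rad. Interpolating on the sphere with fraction f = 0.47:
P = [sin((1−f)δ)·A + sin(fδ)·B] / sin δ = 0.5434·A + 0.4829·B in Cartesian coordinates,
giving P = (0.0092, -0.3465, 0.9380), i.e. latitude 69.72°, longitude -88.47°.

69.72°, -88.47°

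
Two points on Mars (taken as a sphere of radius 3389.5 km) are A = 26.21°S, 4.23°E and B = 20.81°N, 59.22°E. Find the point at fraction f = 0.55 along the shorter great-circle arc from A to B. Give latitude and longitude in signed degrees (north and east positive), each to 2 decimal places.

Central angle δ = 1.2406 rad. Interpolating on the sphere with fraction f = 0.55:
P = [sin((1−f)δ)·A + sin(fδ)·B] / sin δ = 0.5600·A + 0.6666·B in Cartesian coordinates,
giving P = (0.8199, 0.5724, -0.0105), i.e. latitude -0.60°, longitude 34.92°.

-0.60°, 34.92°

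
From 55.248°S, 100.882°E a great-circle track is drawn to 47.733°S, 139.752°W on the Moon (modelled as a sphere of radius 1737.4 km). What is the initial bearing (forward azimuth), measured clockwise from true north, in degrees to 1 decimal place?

With φ₁ = -0.9643, φ₂ = -0.8331, Δλ = 2.0833 rad, the forward-azimuth formula gives
θ = atan2( sin Δλ cos φ₂ , cos φ₁ sin φ₂ − sin φ₁ cos φ₂ cos Δλ ) = atan2(0.5862, -0.6928) = 139.77°.
So the initial bearing is 139.8°.

139.8°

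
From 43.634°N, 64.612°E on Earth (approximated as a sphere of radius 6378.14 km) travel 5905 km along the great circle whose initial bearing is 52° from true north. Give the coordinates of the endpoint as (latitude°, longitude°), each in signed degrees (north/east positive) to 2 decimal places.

50.44°, 145.98°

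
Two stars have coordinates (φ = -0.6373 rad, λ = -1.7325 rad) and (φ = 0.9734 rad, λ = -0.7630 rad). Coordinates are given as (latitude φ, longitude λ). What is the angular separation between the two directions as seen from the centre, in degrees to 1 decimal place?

103.7°

In radians: φ₁ = -0.6373, φ₂ = 0.9734, Δλ = 55.548° = 0.9695 rad.
Haversine: a = sin²(Δφ/2) + cos φ₁ cos φ₂ sin²(Δλ/2) = 0.5199 + (0.8037)(0.5625)(0.2171) = 0.61811.
Central angle c = 2·arcsin(√a) = 1.80928 rad.
So the angular separation is 103.7°.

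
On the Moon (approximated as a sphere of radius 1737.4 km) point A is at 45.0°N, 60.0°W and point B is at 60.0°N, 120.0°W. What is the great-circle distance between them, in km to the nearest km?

1149 km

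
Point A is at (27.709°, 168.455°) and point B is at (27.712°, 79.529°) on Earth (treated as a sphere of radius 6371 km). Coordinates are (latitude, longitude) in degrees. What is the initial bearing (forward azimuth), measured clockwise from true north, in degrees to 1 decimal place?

Δλ = -88.926° = -1.5521 rad.
y = sin Δλ · cos φ₂ = (-0.9998)(0.8853) = -0.8851
x = cos φ₁ sin φ₂ − sin φ₁ cos φ₂ cos Δλ = (0.8853)(0.4650) − (0.4650)(0.8853)(0.0187) = 0.4040
θ = atan2(y, x) = -65.47°; adding 360° gives 294.5°.

294.5°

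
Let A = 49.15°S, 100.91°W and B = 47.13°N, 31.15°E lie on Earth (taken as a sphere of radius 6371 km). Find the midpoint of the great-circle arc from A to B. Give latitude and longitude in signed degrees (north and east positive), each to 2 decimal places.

-2.48°, -32.35°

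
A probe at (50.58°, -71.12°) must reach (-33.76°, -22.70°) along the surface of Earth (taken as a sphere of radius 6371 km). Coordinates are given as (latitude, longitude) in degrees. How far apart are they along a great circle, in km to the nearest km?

With latitudes φ₁ = 50.580°, φ₂ = -33.760° and longitude difference Δλ = 48.420°:
cos c = sin φ₁ sin φ₂ + cos φ₁ cos φ₂ cos Δλ = (0.7725)(-0.5557) + (0.6350)(0.8314)(0.6637) = -0.07893,
so c = arccos(-0.07893) = 1.64981 rad.
Distance = R·c = 6371 × 1.6498 ≈ 10511 km.

10511 km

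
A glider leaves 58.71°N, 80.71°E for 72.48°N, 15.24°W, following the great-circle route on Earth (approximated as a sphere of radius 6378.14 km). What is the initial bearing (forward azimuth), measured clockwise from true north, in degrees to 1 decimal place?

Δλ = -95.950° = -1.6746 rad.
y = sin Δλ · cos φ₂ = (-0.9946)(0.3010) = -0.2994
x = cos φ₁ sin φ₂ − sin φ₁ cos φ₂ cos Δλ = (0.5194)(0.9536) − (0.8545)(0.3010)(-0.1037) = 0.5219
θ = atan2(y, x) = -29.84°; adding 360° gives 330.2°.

330.2°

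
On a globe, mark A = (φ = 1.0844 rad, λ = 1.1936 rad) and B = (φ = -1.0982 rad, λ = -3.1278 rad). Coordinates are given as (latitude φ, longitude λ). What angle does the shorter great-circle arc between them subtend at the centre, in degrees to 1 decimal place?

150.3°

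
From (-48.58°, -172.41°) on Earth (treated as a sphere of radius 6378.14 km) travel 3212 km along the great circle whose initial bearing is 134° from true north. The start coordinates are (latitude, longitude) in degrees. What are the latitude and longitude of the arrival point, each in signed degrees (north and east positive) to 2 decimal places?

-61.47°, -125.79°

Angular distance δ = d/R = 3212/6378.14 = 0.50360 rad; initial bearing θ = 2.3387 rad.
sin φ₂ = sin φ₁ cos δ + cos φ₁ sin δ cos θ = (-0.7499)(0.8759) + (0.6616)(0.4826)(-0.6947) = -0.8786, so φ₂ = -61.47°.
Δλ = atan2(sin θ sin δ cos φ₁, cos δ − sin φ₁ sin φ₂) = atan2(0.2297, 0.2170) = 46.618°.
λ₂ = -172.410° + 46.618° = -125.79°.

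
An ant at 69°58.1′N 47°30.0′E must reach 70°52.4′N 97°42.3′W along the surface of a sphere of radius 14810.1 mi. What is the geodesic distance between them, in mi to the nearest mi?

9642 mi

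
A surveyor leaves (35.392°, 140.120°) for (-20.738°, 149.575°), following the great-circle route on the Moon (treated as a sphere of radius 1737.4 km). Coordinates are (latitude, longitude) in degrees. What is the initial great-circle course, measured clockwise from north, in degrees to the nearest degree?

With φ₁ = 0.6177, φ₂ = -0.3619, Δλ = 0.1650 rad, the forward-azimuth formula gives
θ = atan2( sin Δλ cos φ₂ , cos φ₁ sin φ₂ − sin φ₁ cos φ₂ cos Δλ ) = atan2(0.1536, -0.8229) = 169.43°.
So the initial bearing is 169°.

169°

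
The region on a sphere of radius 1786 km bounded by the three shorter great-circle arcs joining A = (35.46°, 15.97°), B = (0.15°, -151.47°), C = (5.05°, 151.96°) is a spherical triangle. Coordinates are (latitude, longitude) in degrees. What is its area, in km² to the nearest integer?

Side lengths (central angles): a = 0.9896, b = 2.1323, c = 2.4873 rad; semiperimeter s = 2.8046.
By l'Huilier's theorem, tan(E/4) = √[tan(s/2) tan((s−a)/2) tan((s−b)/2) tan((s−c)/2)], giving spherical excess E = 2.3015 rad.
Area = E·R² = 2.3015 × (1786)² ≈ 7341290 km².

7341290 km²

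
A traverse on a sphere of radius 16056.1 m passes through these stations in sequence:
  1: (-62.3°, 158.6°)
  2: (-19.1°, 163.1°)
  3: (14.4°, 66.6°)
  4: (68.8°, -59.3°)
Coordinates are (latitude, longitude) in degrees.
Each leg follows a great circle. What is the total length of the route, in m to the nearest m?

Leg 1→2: central angle 0.7560 rad, distance 12137.7 m.
Leg 2→3: central angle 1.7569 rad, distance 28208.2 m.
Leg 3→4: central angle 1.5443 rad, distance 24795.7 m.
Total: 12137.7 + 28208.2 + 24795.7 ≈ 65142 m.

65142 m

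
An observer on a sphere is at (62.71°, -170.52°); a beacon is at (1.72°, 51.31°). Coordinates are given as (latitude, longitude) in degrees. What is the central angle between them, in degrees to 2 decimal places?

108.35°

Let φ₁ = 1.0945 rad, φ₂ = 0.0300 rad, and Δλ = -2.4115 rad.
Haversine: a = sin²(Δφ/2) + cos φ₁ cos φ₂ sin²(Δλ/2) = 0.2575 + (0.4585)(0.9995)(0.8726) = 0.65740.
Central angle c = 2·arcsin(√a) = 1.89105 rad.
So the angular separation is 108.35°.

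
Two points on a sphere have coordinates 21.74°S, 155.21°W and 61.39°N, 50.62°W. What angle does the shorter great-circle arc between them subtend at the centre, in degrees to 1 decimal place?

With latitudes φ₁ = -21.740°, φ₂ = 61.390° and longitude difference Δλ = 104.590°:
Haversine: a = sin²(Δφ/2) + cos φ₁ cos φ₂ sin²(Δλ/2) = 0.4402 + (0.9289)(0.4788)(0.6260) = 0.71861.
Central angle c = 2·arcsin(√a) = 2.02329 rad.
So the angular separation is 115.9°.

115.9°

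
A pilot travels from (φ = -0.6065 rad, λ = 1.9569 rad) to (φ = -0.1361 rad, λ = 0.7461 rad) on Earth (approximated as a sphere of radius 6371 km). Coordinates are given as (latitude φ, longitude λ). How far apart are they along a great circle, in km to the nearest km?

Let φ₁ = -0.6065 rad, φ₂ = -0.1361 rad, and Δλ = -1.2108 rad.
Haversine: a = sin²(Δφ/2) + cos φ₁ cos φ₂ sin²(Δλ/2) = 0.0543 + (0.8216)(0.9908)(0.3239) = 0.31795.
Central angle c = 2·arcsin(√a) = 1.19813 rad.
Distance = R·c = 6371 × 1.1981 ≈ 7633 km.

7633 km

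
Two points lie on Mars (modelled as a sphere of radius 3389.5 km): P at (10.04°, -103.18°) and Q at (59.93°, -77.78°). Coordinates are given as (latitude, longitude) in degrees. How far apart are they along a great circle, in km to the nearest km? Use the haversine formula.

Let φ₁ = 0.1752 rad, φ₂ = 1.0460 rad, and Δλ = 0.4433 rad.
Haversine: a = sin²(Δφ/2) + cos φ₁ cos φ₂ sin²(Δλ/2) = 0.1779 + (0.9847)(0.5011)(0.0483) = 0.20172.
Central angle c = 2·arcsin(√a) = 0.93158 rad.
Distance = R·c = 3389.5 × 0.9316 ≈ 3158 km.

3158 km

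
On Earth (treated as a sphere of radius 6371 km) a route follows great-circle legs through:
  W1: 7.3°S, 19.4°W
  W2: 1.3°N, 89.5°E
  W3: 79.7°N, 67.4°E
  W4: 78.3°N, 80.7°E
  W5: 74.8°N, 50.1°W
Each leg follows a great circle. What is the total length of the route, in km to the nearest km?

Leg W1→W2: central angle 1.9008 rad, distance 12110.3 km.
Leg W2→W3: central angle 1.3817 rad, distance 8803.0 km.
Leg W3→W4: central angle 0.0504 rad, distance 321.3 km.
Leg W4→W5: central angle 0.4270 rad, distance 2720.2 km.
Total: 12110.3 + 8803.0 + 321.3 + 2720.2 ≈ 23955 km.

23955 km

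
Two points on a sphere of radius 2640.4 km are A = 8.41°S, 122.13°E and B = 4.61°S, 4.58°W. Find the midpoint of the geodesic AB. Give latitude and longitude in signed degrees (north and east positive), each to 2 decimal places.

Central angle δ = 2.1867 rad. Interpolating on the sphere with fraction f = 0.5:
P = [sin((1−f)δ)·A + sin(fδ)·B] / sin δ = 1.0881·A + 1.0881·B in Cartesian coordinates,
giving P = (0.5086, 0.8249, -0.2466), i.e. latitude -14.28°, longitude 58.34°.

-14.28°, 58.34°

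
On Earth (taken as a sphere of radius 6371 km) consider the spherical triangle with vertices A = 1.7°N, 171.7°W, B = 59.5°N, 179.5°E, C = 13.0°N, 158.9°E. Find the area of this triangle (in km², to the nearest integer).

10344336 km²

Side lengths (central angles): a = 0.8543, b = 0.5449, c = 1.0158 rad; semiperimeter s = 1.2075.
By l'Huilier's theorem, tan(E/4) = √[tan(s/2) tan((s−a)/2) tan((s−b)/2) tan((s−c)/2)], giving spherical excess E = 0.2549 rad.
Area = E·R² = 0.2549 × (6371)² ≈ 10344336 km².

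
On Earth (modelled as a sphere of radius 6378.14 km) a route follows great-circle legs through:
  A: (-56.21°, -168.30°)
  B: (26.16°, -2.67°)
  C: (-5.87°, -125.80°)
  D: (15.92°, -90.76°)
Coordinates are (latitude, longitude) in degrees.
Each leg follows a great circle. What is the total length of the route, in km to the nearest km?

Leg A→B: central angle 2.5867 rad, distance 16498.5 km.
Leg B→C: central angle 2.1330 rad, distance 13604.7 km.
Leg C→D: central angle 0.7149 rad, distance 4559.6 km.
Total: 16498.5 + 13604.7 + 4559.6 ≈ 34663 km.

34663 km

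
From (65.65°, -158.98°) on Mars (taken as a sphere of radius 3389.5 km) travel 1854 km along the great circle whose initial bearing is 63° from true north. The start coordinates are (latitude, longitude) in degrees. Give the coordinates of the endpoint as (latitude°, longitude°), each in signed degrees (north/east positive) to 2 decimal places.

61.10°, -85.45°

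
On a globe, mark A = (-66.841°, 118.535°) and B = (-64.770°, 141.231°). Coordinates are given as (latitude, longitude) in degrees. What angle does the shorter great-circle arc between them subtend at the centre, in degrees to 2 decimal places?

9.47°

With latitudes φ₁ = -66.841°, φ₂ = -64.770° and longitude difference Δλ = 22.696°:
cos c = sin φ₁ sin φ₂ + cos φ₁ cos φ₂ cos Δλ = (-0.9194)(-0.9046) + (0.3933)(0.4263)(0.9226) = 0.98637,
so c = arccos(0.98637) = 0.16532 rad.
So the angular separation is 9.47°.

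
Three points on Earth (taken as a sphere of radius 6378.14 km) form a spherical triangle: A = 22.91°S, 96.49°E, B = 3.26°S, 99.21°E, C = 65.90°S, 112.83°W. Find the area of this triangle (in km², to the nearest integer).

Side lengths (central angles): a = 1.8689, b = 1.5434, c = 0.3460 rad; semiperimeter s = 1.8791.
By l'Huilier's theorem, tan(E/4) = √[tan(s/2) tan((s−a)/2) tan((s−b)/2) tan((s−c)/2)], giving spherical excess E = 0.1354 rad.
Area = E·R² = 0.1354 × (6378.14)² ≈ 5509096 km².

5509096 km²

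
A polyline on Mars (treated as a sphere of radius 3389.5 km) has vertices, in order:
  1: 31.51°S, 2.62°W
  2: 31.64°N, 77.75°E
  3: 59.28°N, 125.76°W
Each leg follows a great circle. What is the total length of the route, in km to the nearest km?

10991 km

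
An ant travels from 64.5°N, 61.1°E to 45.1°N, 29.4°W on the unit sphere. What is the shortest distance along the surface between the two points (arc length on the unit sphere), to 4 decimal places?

0.8806

In radians: φ₁ = 1.1257, φ₂ = 0.7871, Δλ = -90.500° = -1.5795 rad.
cos c = sin φ₁ sin φ₂ + cos φ₁ cos φ₂ cos Δλ = (0.9026)(0.7083) + (0.4305)(0.7059)(-0.0087) = 0.63669,
so c = arccos(0.63669) = 0.88060 rad.
On the unit sphere the arc length equals the central angle: 0.8806.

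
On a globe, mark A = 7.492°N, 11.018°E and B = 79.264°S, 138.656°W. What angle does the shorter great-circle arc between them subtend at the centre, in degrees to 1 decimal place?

106.7°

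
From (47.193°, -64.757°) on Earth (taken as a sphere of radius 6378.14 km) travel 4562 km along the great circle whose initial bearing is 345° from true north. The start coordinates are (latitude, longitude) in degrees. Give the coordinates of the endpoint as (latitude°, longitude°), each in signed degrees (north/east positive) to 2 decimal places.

79.84°, -138.89°

Angular distance δ = d/R = 4562/6378.14 = 0.71526 rad; initial bearing θ = 6.0214 rad.
sin φ₂ = sin φ₁ cos δ + cos φ₁ sin δ cos θ = (0.7336)(0.7549) + (0.6795)(0.6558)(0.9659) = 0.9843, so φ₂ = 79.84°.
Δλ = atan2(sin θ sin δ cos φ₁, cos δ − sin φ₁ sin φ₂) = atan2(-0.1153, 0.0328) = -74.129°.
λ₂ = -64.757° − 74.129° = -138.89°.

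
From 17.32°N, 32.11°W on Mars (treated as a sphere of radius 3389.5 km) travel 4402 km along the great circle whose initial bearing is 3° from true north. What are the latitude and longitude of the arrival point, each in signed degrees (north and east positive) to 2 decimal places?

86.64°, 88.49°

Angular distance δ = d/R = 4402/3389.5 = 1.29872 rad; initial bearing θ = 0.0524 rad.
sin φ₂ = sin φ₁ cos δ + cos φ₁ sin δ cos θ = (0.2977)(0.2687) + (0.9547)(0.9632)(0.9986) = 0.9983, so φ₂ = 86.64°.
Δλ = atan2(sin θ sin δ cos φ₁, cos δ − sin φ₁ sin φ₂) = atan2(0.0481, -0.0285) = 120.601°.
λ₂ = -32.110° + 120.601° = 88.49°.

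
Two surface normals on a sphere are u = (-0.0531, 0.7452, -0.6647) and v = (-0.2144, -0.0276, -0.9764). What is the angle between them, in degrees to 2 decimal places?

u·v = 0.6398; |u| = 1.0000, |v| = 1.0000.
cos θ = (u·v)/(|u||v|) = 0.6398, so θ = 50.22°.

50.22°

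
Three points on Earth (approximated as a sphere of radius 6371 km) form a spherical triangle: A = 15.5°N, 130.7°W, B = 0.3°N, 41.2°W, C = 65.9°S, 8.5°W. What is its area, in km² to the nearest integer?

60326664 km²

Side lengths (central angles): a = 1.2251, b = 2.0416, c = 1.5610 rad; semiperimeter s = 2.4139.
By l'Huilier's theorem, tan(E/4) = √[tan(s/2) tan((s−a)/2) tan((s−b)/2) tan((s−c)/2)], giving spherical excess E = 1.4863 rad.
Area = E·R² = 1.4863 × (6371)² ≈ 60326664 km².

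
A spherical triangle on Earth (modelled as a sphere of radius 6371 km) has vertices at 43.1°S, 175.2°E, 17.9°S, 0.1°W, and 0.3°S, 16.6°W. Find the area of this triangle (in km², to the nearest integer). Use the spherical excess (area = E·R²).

Side lengths (central angles): a = 0.4177, b = 2.3619, c = 2.0743 rad; semiperimeter s = 2.4270.
By l'Huilier's theorem, tan(E/4) = √[tan(s/2) tan((s−a)/2) tan((s−b)/2) tan((s−c)/2)], giving spherical excess E = 0.6202 rad.
Area = E·R² = 0.6202 × (6371)² ≈ 25175289 km².

25175289 km²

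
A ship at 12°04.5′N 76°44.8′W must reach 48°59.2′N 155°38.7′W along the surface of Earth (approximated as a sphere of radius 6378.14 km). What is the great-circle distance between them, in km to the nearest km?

Let φ₁ = 0.2107 rad, φ₂ = 0.8550 rad, and Δλ = -1.3770 rad.
cos c = sin φ₁ sin φ₂ + cos φ₁ cos φ₂ cos Δλ = (0.2092)(0.7546) + (0.9779)(0.6562)(0.1926) = 0.28141,
so c = arccos(0.28141) = 1.28553 rad.
Distance = R·c = 6378.14 × 1.2855 ≈ 8199 km.

8199 km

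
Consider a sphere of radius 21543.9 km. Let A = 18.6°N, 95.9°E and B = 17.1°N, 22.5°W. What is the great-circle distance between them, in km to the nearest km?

41248 km

Let φ₁ = 0.3246 rad, φ₂ = 0.2985 rad, and Δλ = -2.0665 rad.
Haversine: a = sin²(Δφ/2) + cos φ₁ cos φ₂ sin²(Δλ/2) = 0.0002 + (0.9478)(0.9558)(0.7378) = 0.66853.
Central angle c = 2·arcsin(√a) = 1.91460 rad.
Distance = R·c = 21543.9 × 1.9146 ≈ 41248 km.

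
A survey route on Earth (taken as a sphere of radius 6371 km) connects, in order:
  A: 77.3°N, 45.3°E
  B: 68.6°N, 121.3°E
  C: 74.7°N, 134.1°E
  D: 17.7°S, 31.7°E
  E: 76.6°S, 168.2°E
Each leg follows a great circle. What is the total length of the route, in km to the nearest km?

Leg A→B: central angle 0.3826 rad, distance 2437.8 km.
Leg B→C: central angle 0.1270 rad, distance 809.2 km.
Leg C→D: central angle 1.9254 rad, distance 12266.9 km.
Leg D→E: central angle 1.4348 rad, distance 9140.9 km.
Total: 2437.8 + 809.2 + 12266.9 + 9140.9 ≈ 24655 km.

24655 km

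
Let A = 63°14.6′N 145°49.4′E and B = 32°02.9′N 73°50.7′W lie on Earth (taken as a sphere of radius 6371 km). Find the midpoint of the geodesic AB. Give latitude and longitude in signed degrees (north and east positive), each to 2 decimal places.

Central angle δ = 1.3897 rad. Interpolating on the sphere with fraction f = 0.5:
P = [sin((1−f)δ)·A + sin(fδ)·B] / sin δ = 0.6509·A + 0.6509·B in Cartesian coordinates,
giving P = (-0.0889, -0.3653, 0.9266), i.e. latitude 67.91°, longitude -103.68°.

67.91°, -103.68°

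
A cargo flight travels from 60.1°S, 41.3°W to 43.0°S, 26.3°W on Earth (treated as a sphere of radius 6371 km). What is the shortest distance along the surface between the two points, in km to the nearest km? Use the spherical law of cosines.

With latitudes φ₁ = -60.100°, φ₂ = -43.000° and longitude difference Δλ = 15.000°:
cos c = sin φ₁ sin φ₂ + cos φ₁ cos φ₂ cos Δλ = (-0.8669)(-0.6820) + (0.4985)(0.7314)(0.9659) = 0.94337,
so c = arccos(0.94337) = 0.33815 rad.
Distance = R·c = 6371 × 0.3381 ≈ 2154 km.

2154 km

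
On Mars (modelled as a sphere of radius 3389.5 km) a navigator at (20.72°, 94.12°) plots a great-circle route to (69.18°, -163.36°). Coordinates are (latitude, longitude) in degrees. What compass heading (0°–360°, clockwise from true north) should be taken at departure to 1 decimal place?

With φ₁ = 0.3616, φ₂ = 1.2074, Δλ = 1.7893 rad, the forward-azimuth formula gives
θ = atan2( sin Δλ cos φ₂ , cos φ₁ sin φ₂ − sin φ₁ cos φ₂ cos Δλ ) = atan2(0.3470, 0.9015) = 21.05°.
So the initial bearing is 21.1°.

21.1°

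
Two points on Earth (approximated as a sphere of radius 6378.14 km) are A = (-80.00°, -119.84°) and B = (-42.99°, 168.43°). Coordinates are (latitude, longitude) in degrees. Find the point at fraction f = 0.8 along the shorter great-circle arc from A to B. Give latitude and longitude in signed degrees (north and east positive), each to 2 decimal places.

The central angle between A and B is δ = 0.7794 rad.
With f = 0.8, the slerp weights are sin((1−f)δ)/sin δ = 0.2209 and sin(fδ)/sin δ = 0.8308.
Weighted sum of the unit vectors: (0.2209)·(-0.0864,-0.1506,-0.9848) + (0.8308)·(-0.7166,0.1467,-0.6819) = (-0.6144, 0.0886, -0.7840).
Converting back: φ = atan2(z, √(x²+y²)) = -51.63°, λ = atan2(y, x) = 171.79°.

-51.63°, 171.79°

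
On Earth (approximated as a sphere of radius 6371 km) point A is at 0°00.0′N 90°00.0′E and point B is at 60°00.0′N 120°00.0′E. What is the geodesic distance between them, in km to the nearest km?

In radians: φ₁ = 0.0000, φ₂ = 1.0472, Δλ = 30.000° = 0.5236 rad.
cos c = sin φ₁ sin φ₂ + cos φ₁ cos φ₂ cos Δλ = (0.0000)(0.8660) + (1.0000)(0.5000)(0.8660) = 0.43301,
so c = arccos(0.43301) = 1.12296 rad.
Distance = R·c = 6371 × 1.1230 ≈ 7154 km.

7154 km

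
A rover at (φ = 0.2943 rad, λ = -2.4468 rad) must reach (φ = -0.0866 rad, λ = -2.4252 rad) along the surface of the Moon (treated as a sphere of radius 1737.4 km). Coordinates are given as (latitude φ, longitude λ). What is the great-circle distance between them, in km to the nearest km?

663 km

In radians: φ₁ = 0.2943, φ₂ = -0.0866, Δλ = 1.238° = 0.0216 rad.
Haversine: a = sin²(Δφ/2) + cos φ₁ cos φ₂ sin²(Δλ/2) = 0.0358 + (0.9570)(0.9963)(0.0001) = 0.03595.
Central angle c = 2·arcsin(√a) = 0.38150 rad.
Distance = R·c = 1737.4 × 0.3815 ≈ 663 km.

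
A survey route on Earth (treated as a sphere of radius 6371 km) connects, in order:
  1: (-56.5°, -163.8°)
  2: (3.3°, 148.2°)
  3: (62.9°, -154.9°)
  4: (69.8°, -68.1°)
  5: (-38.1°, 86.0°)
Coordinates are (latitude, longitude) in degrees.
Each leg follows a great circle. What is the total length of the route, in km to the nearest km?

35772 km

Leg 1→2: central angle 1.2443 rad, distance 7927.6 km.
Leg 2→3: central angle 1.2665 rad, distance 8069.0 km.
Leg 3→4: central angle 0.5657 rad, distance 3603.8 km.
Leg 4→5: central angle 2.5384 rad, distance 16172.0 km.
Total: 7927.6 + 8069.0 + 3603.8 + 16172.0 ≈ 35772 km.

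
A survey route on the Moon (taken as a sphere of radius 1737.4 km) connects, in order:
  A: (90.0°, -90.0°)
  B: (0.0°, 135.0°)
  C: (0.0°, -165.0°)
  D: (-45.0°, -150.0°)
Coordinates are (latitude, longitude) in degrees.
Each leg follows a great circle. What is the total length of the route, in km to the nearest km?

5971 km

Leg A→B: central angle 1.5708 rad, distance 2729.1 km.
Leg B→C: central angle 1.0472 rad, distance 1819.4 km.
Leg C→D: central angle 0.8189 rad, distance 1422.8 km.
Total: 2729.1 + 1819.4 + 1422.8 ≈ 5971 km.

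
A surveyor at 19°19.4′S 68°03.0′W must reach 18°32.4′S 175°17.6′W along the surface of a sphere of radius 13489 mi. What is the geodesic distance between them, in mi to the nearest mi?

23356 mi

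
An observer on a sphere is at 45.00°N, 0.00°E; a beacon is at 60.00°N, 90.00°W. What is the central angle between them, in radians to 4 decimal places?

0.9117 rad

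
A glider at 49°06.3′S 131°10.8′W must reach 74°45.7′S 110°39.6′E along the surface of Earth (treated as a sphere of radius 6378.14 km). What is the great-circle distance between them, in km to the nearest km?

5521 km

In radians: φ₁ = -0.8570, φ₂ = -1.3048, Δλ = -118.160° = -2.0623 rad.
Haversine: a = sin²(Δφ/2) + cos φ₁ cos φ₂ sin²(Δλ/2) = 0.0493 + (0.6547)(0.2628)(0.7360) = 0.17594.
Central angle c = 2·arcsin(√a) = 0.86567 rad.
Distance = R·c = 6378.14 × 0.8657 ≈ 5521 km.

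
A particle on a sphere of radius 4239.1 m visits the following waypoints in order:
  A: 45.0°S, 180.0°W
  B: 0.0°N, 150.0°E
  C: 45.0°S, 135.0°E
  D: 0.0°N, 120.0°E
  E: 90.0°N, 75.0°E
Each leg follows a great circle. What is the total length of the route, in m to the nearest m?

17467 m

Leg A→B: central angle 0.9117 rad, distance 3864.9 m.
Leg B→C: central angle 0.8189 rad, distance 3471.5 m.
Leg C→D: central angle 0.8189 rad, distance 3471.5 m.
Leg D→E: central angle 1.5708 rad, distance 6658.8 m.
Total: 3864.9 + 3471.5 + 3471.5 + 6658.8 ≈ 17467 m.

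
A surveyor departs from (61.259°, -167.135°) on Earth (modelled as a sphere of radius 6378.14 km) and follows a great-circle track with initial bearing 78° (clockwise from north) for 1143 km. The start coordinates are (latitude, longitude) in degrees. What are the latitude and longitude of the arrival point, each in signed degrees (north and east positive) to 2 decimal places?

61.71°, -145.55°

Angular distance δ = d/R = 1143/6378.14 = 0.17921 rad; initial bearing θ = 1.3614 rad.
sin φ₂ = sin φ₁ cos δ + cos φ₁ sin δ cos θ = (0.8768)(0.9840) + (0.4809)(0.1782)(0.2079) = 0.8806, so φ₂ = 61.71°.
Δλ = atan2(sin θ sin δ cos φ₁, cos δ − sin φ₁ sin φ₂) = atan2(0.0838, 0.2119) = 21.587°.
λ₂ = -167.135° + 21.587° = -145.55°.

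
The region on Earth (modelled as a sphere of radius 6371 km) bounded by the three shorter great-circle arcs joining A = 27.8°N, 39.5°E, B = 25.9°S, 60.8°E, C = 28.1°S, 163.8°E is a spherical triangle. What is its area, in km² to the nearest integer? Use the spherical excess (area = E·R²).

Side lengths (central angles): a = 1.5436, b = 2.2908, c = 1.0031 rad; semiperimeter s = 2.4188.
By l'Huilier's theorem, tan(E/4) = √[tan(s/2) tan((s−a)/2) tan((s−b)/2) tan((s−c)/2)], giving spherical excess E = 1.0192 rad.
Area = E·R² = 1.0192 × (6371)² ≈ 41369426 km².

41369426 km²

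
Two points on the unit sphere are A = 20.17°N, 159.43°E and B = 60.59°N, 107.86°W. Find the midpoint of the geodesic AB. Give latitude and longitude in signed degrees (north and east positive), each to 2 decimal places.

49.50°, -172.39°

The central angle between A and B is δ = 1.2885 rad.
With f = 0.5, the slerp weights are sin((1−f)δ)/sin δ = 0.6253 and sin(fδ)/sin δ = 0.6253.
Weighted sum of the unit vectors: (0.6253)·(-0.8788,0.3298,0.3448) + (0.6253)·(-0.1506,-0.4674,0.8711) = (-0.6438, -0.0860, 0.7604).
Converting back: φ = atan2(z, √(x²+y²)) = 49.50°, λ = atan2(y, x) = -172.39°.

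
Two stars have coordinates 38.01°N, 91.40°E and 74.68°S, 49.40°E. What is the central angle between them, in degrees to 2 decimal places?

Let φ₁ = 0.6634 rad, φ₂ = -1.3034 rad, and Δλ = -0.7330 rad.
Haversine: a = sin²(Δφ/2) + cos φ₁ cos φ₂ sin²(Δλ/2) = 0.6929 + (0.7879)(0.2642)(0.1284) = 0.71961.
Central angle c = 2·arcsin(√a) = 2.02552 rad.
So the angular separation is 116.05°.

116.05°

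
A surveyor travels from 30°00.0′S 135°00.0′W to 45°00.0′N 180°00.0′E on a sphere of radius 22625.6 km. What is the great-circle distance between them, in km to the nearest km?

33740 km

Let φ₁ = -0.5236 rad, φ₂ = 0.7854 rad, and Δλ = -0.7854 rad.
Haversine: a = sin²(Δφ/2) + cos φ₁ cos φ₂ sin²(Δλ/2) = 0.3706 + (0.8660)(0.7071)(0.1464) = 0.46027.
Central angle c = 2·arcsin(√a) = 1.49125 rad.
Distance = R·c = 22625.6 × 1.4913 ≈ 33740 km.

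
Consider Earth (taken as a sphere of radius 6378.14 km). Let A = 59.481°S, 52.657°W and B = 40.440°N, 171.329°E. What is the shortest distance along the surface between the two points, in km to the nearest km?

Let φ₁ = -1.0381 rad, φ₂ = 0.7058 rad, and Δλ = -2.3739 rad.
Haversine: a = sin²(Δφ/2) + cos φ₁ cos φ₂ sin²(Δλ/2) = 0.5861 + (0.5078)(0.7611)(0.8598) = 0.91844.
Central angle c = 2·arcsin(√a) = 2.56235 rad.
Distance = R·c = 6378.14 × 2.5623 ≈ 16343 km.

16343 km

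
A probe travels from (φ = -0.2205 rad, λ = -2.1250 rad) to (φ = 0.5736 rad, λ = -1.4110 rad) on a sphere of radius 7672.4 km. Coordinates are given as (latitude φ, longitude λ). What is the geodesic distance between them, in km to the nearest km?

Let φ₁ = -0.2205 rad, φ₂ = 0.5736 rad, and Δλ = 0.7140 rad.
cos c = sin φ₁ sin φ₂ + cos φ₁ cos φ₂ cos Δλ = (-0.2187)(0.5427) + (0.9758)(0.8400)(0.7557) = 0.50073,
so c = arccos(0.50073) = 1.04635 rad.
Distance = R·c = 7672.4 × 1.0463 ≈ 8028 km.

8028 km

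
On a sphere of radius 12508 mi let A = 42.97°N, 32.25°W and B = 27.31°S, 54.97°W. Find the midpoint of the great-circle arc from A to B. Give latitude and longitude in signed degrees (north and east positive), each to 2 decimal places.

Central angle δ = 1.2797 rad. Interpolating on the sphere with fraction f = 0.5:
P = [sin((1−f)δ)·A + sin(fδ)·B] / sin δ = 0.6233·A + 0.6233·B in Cartesian coordinates,
giving P = (0.7036, -0.6969, 0.1389), i.e. latitude 7.98°, longitude -44.72°.

7.98°, -44.72°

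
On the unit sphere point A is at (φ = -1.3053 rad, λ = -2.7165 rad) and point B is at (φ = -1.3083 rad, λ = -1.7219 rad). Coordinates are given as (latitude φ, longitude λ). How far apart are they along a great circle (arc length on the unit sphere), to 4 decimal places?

0.2496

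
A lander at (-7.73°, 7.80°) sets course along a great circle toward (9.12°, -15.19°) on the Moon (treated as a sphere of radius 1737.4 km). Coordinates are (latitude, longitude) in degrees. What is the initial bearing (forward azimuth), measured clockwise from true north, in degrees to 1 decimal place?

With φ₁ = -0.1349, φ₂ = 0.1592, Δλ = -0.4013 rad, the forward-azimuth formula gives
θ = atan2( sin Δλ cos φ₂ , cos φ₁ sin φ₂ − sin φ₁ cos φ₂ cos Δλ ) = atan2(-0.3856, 0.2793) = -54.08°.
Adding 360° brings this into [0°, 360°): 305.9°.

305.9°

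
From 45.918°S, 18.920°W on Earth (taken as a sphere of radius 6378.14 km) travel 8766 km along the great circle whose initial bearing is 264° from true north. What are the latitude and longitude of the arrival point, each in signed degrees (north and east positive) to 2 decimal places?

Angular distance δ = d/R = 8766/6378.14 = 1.37438 rad; initial bearing θ = 4.6077 rad.
sin φ₂ = sin φ₁ cos δ + cos φ₁ sin δ cos θ = (-0.7183)(0.1952) + (0.6957)(0.9808)(-0.1045) = -0.2115, so φ₂ = -12.21°.
Δλ = atan2(sin θ sin δ cos φ₁, cos δ − sin φ₁ sin φ₂) = atan2(-0.6786, 0.0432) = -86.356°.
λ₂ = -18.920° − 86.356° = -105.28°.

-12.21°, -105.28°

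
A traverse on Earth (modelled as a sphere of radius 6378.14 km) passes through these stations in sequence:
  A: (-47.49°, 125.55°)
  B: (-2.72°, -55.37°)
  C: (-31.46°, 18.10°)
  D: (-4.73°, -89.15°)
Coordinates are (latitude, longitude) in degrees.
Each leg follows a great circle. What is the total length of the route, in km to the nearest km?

34103 km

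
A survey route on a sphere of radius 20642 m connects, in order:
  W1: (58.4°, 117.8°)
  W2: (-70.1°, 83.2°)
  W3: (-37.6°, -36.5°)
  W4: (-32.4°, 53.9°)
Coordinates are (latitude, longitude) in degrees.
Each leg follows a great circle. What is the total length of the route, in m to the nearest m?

Leg W1→W2: central angle 2.2837 rad, distance 47140.8 m.
Leg W2→W3: central angle 1.1151 rad, distance 23017.7 m.
Leg W3→W4: central angle 1.2427 rad, distance 25651.4 m.
Total: 47140.8 + 23017.7 + 25651.4 ≈ 95810 m.

95810 m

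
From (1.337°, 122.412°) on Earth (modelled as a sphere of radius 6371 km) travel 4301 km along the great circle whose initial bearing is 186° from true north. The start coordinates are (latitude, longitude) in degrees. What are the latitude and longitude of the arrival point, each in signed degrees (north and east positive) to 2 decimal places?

Angular distance δ = d/R = 4301/6371 = 0.67509 rad; initial bearing θ = 3.2463 rad.
sin φ₂ = sin φ₁ cos δ + cos φ₁ sin δ cos θ = (0.0233)(0.7807) + (0.9997)(0.6250)(-0.9945) = -0.6032, so φ₂ = -37.10°.
Δλ = atan2(sin θ sin δ cos φ₁, cos δ − sin φ₁ sin φ₂) = atan2(-0.0653, 0.7947) = -4.698°.
λ₂ = 122.412° − 4.698° = 117.71°.

-37.10°, 117.71°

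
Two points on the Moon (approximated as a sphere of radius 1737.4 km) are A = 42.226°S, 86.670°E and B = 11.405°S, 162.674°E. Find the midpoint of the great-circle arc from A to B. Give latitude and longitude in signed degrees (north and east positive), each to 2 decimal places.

Central angle δ = 1.2572 rad. Interpolating on the sphere with fraction f = 0.5:
P = [sin((1−f)δ)·A + sin(fδ)·B] / sin δ = 0.6182·A + 0.6182·B in Cartesian coordinates,
giving P = (-0.5519, 0.6374, -0.5377), i.e. latitude -32.53°, longitude 130.89°.

-32.53°, 130.89°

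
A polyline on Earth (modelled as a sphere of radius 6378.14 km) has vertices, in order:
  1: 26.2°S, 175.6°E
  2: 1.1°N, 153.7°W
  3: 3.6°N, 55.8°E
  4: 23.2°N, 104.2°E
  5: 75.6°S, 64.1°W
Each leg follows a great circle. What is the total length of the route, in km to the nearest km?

41005 km

Leg 1→2: central angle 0.7030 rad, distance 4484.0 km.
Leg 2→3: central angle 2.6205 rad, distance 16713.9 km.
Leg 3→4: central angle 0.8844 rad, distance 5640.7 km.
Leg 4→5: central angle 2.2211 rad, distance 14166.2 km.
Total: 4484.0 + 16713.9 + 5640.7 + 14166.2 ≈ 41005 km.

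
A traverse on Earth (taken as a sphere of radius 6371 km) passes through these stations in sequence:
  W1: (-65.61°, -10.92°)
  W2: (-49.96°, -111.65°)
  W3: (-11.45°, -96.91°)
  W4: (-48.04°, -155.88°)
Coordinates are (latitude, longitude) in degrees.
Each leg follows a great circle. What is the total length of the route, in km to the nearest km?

16787 km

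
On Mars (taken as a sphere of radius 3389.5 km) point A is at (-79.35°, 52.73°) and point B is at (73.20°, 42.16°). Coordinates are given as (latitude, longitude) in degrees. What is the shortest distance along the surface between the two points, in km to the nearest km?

9031 km

Let φ₁ = -1.3849 rad, φ₂ = 1.2776 rad, and Δλ = -0.1845 rad.
Haversine: a = sin²(Δφ/2) + cos φ₁ cos φ₂ sin²(Δλ/2) = 0.9437 + (0.1848)(0.2890)(0.0085) = 0.94416.
Central angle c = 2·arcsin(√a) = 2.66447 rad.
Distance = R·c = 3389.5 × 2.6645 ≈ 9031 km.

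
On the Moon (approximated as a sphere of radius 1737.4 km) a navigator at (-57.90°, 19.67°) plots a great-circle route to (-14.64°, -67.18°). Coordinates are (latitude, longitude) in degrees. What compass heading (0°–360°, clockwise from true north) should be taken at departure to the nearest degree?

With φ₁ = -1.0105, φ₂ = -0.2555, Δλ = -1.5158 rad, the forward-azimuth formula gives
θ = atan2( sin Δλ cos φ₂ , cos φ₁ sin φ₂ − sin φ₁ cos φ₂ cos Δλ ) = atan2(-0.9661, -0.0893) = -95.28°.
Adding 360° brings this into [0°, 360°): 265°.

265°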